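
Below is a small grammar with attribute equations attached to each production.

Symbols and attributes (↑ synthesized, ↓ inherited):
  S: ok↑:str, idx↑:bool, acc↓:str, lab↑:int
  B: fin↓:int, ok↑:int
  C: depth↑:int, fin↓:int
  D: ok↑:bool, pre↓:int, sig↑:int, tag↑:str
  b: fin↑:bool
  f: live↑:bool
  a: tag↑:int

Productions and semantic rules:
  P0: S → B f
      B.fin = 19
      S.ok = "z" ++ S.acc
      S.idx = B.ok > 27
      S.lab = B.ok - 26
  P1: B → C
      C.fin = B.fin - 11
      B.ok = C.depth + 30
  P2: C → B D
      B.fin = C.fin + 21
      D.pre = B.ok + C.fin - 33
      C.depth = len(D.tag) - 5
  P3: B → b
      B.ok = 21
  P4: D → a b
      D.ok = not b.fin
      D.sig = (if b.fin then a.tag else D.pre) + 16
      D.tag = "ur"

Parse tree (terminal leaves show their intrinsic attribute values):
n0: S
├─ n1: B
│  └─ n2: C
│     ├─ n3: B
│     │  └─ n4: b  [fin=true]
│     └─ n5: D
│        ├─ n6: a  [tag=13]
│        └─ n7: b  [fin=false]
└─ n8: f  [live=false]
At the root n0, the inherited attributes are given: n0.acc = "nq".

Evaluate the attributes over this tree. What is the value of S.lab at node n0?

1

1. n0.acc = "nq"  [given at root]
2. n1.fin = 19  [19]
3. n2.fin = 8  [B.fin - 11]
4. n3.fin = 29  [C.fin + 21]
5. n4.fin = true  [terminal]
6. n3.ok = 21  [21]
7. n5.pre = -4  [B.ok + C.fin - 33]
8. n6.tag = 13  [terminal]
9. n7.fin = false  [terminal]
10. n5.ok = true  [not b.fin]
11. n5.sig = 12  [(if b.fin then a.tag else D.pre) + 16]
12. n5.tag = "ur"  ["ur"]
13. n2.depth = -3  [len(D.tag) - 5]
14. n1.ok = 27  [C.depth + 30]
15. n8.live = false  [terminal]
16. n0.ok = "znq"  ["z" ++ S.acc]
17. n0.idx = false  [B.ok > 27]
18. n0.lab = 1  [B.ok - 26]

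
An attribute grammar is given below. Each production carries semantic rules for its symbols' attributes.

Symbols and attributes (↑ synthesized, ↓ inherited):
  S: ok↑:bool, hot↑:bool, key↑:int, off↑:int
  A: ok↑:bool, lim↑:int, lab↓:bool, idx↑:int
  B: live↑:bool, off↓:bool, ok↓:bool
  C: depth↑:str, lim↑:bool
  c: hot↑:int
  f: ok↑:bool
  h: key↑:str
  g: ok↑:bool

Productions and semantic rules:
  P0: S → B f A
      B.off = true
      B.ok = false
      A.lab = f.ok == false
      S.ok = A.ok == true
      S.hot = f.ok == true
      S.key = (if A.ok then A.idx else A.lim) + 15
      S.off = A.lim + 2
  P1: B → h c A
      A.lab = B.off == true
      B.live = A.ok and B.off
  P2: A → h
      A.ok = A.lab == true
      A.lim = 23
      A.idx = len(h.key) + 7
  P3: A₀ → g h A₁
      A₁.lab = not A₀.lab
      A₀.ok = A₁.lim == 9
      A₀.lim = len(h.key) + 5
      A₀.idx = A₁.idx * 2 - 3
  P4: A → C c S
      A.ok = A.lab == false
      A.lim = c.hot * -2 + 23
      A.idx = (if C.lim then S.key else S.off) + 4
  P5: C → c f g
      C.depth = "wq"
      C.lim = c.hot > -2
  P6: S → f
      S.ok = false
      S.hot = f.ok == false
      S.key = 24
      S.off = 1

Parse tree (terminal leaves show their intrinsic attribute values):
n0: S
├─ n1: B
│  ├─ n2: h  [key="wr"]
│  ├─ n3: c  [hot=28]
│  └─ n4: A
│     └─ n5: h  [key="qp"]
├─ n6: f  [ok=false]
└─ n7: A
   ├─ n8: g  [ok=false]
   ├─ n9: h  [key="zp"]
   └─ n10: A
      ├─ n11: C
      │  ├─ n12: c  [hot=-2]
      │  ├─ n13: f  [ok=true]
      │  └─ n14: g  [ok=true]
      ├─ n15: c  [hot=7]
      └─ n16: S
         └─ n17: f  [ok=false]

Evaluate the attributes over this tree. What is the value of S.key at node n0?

22

1. n1.off = true  [true]
2. n1.ok = false  [false]
3. n2.key = "wr"  [terminal]
4. n3.hot = 28  [terminal]
5. n4.lab = true  [B.off == true]
6. n5.key = "qp"  [terminal]
7. n4.ok = true  [A.lab == true]
8. n4.lim = 23  [23]
9. n4.idx = 9  [len(h.key) + 7]
10. n1.live = true  [A.ok and B.off]
11. n6.ok = false  [terminal]
12. n7.lab = true  [f.ok == false]
13. n8.ok = false  [terminal]
14. n9.key = "zp"  [terminal]
15. n10.lab = false  [not A₀.lab]
16. n12.hot = -2  [terminal]
17. n13.ok = true  [terminal]
18. n14.ok = true  [terminal]
19. n11.depth = "wq"  ["wq"]
20. n11.lim = false  [c.hot > -2]
21. n15.hot = 7  [terminal]
22. n17.ok = false  [terminal]
23. n16.ok = false  [false]
24. n16.hot = true  [f.ok == false]
25. n16.key = 24  [24]
26. n16.off = 1  [1]
27. n10.ok = true  [A.lab == false]
28. n10.lim = 9  [c.hot * -2 + 23]
29. n10.idx = 5  [(if C.lim then S.key else S.off) + 4]
30. n7.ok = true  [A₁.lim == 9]
31. n7.lim = 7  [len(h.key) + 5]
32. n7.idx = 7  [A₁.idx * 2 - 3]
33. n0.ok = true  [A.ok == true]
34. n0.hot = false  [f.ok == true]
35. n0.key = 22  [(if A.ok then A.idx else A.lim) + 15]
36. n0.off = 9  [A.lim + 2]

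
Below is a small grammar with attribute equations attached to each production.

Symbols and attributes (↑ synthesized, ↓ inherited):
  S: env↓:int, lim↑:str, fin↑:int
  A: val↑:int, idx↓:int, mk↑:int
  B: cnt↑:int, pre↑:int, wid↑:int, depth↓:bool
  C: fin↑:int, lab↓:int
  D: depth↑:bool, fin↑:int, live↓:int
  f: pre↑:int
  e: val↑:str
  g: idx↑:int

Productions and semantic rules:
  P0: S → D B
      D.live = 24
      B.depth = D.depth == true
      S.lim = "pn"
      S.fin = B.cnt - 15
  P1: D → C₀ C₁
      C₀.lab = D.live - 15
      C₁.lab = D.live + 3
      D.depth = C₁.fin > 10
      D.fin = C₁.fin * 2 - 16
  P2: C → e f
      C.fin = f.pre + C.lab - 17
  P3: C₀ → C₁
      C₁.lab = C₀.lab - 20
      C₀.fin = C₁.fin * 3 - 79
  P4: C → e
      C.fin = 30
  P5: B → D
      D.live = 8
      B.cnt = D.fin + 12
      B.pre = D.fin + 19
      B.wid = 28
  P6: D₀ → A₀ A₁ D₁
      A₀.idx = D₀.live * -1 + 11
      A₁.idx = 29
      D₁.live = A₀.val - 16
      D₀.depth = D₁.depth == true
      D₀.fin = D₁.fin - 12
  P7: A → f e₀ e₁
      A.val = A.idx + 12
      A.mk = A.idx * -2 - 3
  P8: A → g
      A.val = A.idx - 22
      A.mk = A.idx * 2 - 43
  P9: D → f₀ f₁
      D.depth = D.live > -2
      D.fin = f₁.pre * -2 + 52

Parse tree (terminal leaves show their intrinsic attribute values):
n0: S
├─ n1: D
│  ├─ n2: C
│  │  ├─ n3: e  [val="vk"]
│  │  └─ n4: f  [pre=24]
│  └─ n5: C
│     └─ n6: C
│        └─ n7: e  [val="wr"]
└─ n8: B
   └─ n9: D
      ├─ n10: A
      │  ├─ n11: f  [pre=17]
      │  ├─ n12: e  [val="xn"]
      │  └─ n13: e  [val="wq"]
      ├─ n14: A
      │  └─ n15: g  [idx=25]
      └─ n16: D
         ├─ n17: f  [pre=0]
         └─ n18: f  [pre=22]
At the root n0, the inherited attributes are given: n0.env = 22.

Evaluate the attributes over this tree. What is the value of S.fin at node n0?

-7

1. n0.env = 22  [given at root]
2. n1.live = 24  [24]
3. n2.lab = 9  [D.live - 15]
4. n3.val = "vk"  [terminal]
5. n4.pre = 24  [terminal]
6. n2.fin = 16  [f.pre + C.lab - 17]
7. n5.lab = 27  [D.live + 3]
8. n6.lab = 7  [C₀.lab - 20]
9. n7.val = "wr"  [terminal]
10. n6.fin = 30  [30]
11. n5.fin = 11  [C₁.fin * 3 - 79]
12. n1.depth = true  [C₁.fin > 10]
13. n1.fin = 6  [C₁.fin * 2 - 16]
14. n8.depth = true  [D.depth == true]
15. n9.live = 8  [8]
16. n10.idx = 3  [D₀.live * -1 + 11]
17. n11.pre = 17  [terminal]
18. n12.val = "xn"  [terminal]
19. n13.val = "wq"  [terminal]
20. n10.val = 15  [A.idx + 12]
21. n10.mk = -9  [A.idx * -2 - 3]
22. n14.idx = 29  [29]
23. n15.idx = 25  [terminal]
24. n14.val = 7  [A.idx - 22]
25. n14.mk = 15  [A.idx * 2 - 43]
26. n16.live = -1  [A₀.val - 16]
27. n17.pre = 0  [terminal]
28. n18.pre = 22  [terminal]
29. n16.depth = true  [D.live > -2]
30. n16.fin = 8  [f₁.pre * -2 + 52]
31. n9.depth = true  [D₁.depth == true]
32. n9.fin = -4  [D₁.fin - 12]
33. n8.cnt = 8  [D.fin + 12]
34. n8.pre = 15  [D.fin + 19]
35. n8.wid = 28  [28]
36. n0.lim = "pn"  ["pn"]
37. n0.fin = -7  [B.cnt - 15]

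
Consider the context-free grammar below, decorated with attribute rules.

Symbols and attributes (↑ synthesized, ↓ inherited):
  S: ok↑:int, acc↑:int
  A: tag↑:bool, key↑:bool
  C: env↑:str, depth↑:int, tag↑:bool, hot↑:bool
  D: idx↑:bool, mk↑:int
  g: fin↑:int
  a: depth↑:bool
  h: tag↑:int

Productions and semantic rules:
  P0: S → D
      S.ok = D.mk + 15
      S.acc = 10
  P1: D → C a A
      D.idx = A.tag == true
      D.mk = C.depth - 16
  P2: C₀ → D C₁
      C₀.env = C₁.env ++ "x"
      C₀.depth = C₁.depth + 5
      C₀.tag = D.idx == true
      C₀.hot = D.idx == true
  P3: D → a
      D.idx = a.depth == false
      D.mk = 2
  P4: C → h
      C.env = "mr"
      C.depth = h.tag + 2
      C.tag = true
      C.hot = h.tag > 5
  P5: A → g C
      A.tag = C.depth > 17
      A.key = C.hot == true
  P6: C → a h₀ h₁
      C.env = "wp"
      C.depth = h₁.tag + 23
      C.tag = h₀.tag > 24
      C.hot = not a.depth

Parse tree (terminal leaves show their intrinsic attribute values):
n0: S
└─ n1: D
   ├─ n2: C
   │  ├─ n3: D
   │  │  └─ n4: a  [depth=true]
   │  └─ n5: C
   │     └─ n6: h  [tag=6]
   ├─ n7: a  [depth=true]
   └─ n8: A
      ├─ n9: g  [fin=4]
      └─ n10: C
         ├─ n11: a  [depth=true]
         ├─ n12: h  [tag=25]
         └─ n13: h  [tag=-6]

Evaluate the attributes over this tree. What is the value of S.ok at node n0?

1. n4.depth = true  [terminal]
2. n3.idx = false  [a.depth == false]
3. n3.mk = 2  [2]
4. n6.tag = 6  [terminal]
5. n5.env = "mr"  ["mr"]
6. n5.depth = 8  [h.tag + 2]
7. n5.tag = true  [true]
8. n5.hot = true  [h.tag > 5]
9. n2.env = "mrx"  [C₁.env ++ "x"]
10. n2.depth = 13  [C₁.depth + 5]
11. n2.tag = false  [D.idx == true]
12. n2.hot = false  [D.idx == true]
13. n7.depth = true  [terminal]
14. n9.fin = 4  [terminal]
15. n11.depth = true  [terminal]
16. n12.tag = 25  [terminal]
17. n13.tag = -6  [terminal]
18. n10.env = "wp"  ["wp"]
19. n10.depth = 17  [h₁.tag + 23]
20. n10.tag = true  [h₀.tag > 24]
21. n10.hot = false  [not a.depth]
22. n8.tag = false  [C.depth > 17]
23. n8.key = false  [C.hot == true]
24. n1.idx = false  [A.tag == true]
25. n1.mk = -3  [C.depth - 16]
26. n0.ok = 12  [D.mk + 15]
27. n0.acc = 10  [10]

12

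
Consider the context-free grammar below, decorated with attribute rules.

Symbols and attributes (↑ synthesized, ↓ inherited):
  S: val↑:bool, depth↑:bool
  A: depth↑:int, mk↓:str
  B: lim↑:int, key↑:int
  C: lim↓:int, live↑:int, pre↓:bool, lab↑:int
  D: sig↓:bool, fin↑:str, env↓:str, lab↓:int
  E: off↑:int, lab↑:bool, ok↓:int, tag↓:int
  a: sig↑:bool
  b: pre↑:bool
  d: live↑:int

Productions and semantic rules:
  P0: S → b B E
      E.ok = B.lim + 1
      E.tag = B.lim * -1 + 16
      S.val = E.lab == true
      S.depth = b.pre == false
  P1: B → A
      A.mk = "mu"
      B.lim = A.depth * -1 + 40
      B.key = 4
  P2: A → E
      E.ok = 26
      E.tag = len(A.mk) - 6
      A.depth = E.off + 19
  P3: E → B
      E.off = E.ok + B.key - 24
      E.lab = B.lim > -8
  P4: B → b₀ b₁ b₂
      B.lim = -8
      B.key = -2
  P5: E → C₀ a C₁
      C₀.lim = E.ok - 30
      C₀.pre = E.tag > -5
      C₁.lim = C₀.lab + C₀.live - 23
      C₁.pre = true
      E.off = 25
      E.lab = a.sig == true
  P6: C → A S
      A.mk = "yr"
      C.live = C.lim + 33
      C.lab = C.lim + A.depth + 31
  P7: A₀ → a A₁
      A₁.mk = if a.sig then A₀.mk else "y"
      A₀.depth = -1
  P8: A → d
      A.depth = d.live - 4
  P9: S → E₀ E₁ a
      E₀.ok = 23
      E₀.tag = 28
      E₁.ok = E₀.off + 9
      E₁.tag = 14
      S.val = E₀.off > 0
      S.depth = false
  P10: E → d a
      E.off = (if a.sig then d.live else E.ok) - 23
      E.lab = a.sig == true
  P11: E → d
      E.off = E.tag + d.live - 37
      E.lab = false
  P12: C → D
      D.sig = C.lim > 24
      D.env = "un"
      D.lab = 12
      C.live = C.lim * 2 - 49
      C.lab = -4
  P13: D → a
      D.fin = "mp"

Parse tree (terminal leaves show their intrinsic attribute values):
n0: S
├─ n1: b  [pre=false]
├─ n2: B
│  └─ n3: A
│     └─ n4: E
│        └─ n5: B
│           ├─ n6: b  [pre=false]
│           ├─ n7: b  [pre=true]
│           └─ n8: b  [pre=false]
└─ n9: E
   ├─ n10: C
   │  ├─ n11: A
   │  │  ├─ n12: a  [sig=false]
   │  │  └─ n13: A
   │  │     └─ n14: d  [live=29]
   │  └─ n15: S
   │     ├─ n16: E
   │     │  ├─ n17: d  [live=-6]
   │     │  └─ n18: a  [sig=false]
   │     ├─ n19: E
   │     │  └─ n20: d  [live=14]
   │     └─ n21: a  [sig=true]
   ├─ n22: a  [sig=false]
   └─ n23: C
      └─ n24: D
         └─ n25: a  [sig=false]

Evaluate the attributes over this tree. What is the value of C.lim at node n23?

1. n1.pre = false  [terminal]
2. n3.mk = "mu"  ["mu"]
3. n4.ok = 26  [26]
4. n4.tag = -4  [len(A.mk) - 6]
5. n6.pre = false  [terminal]
6. n7.pre = true  [terminal]
7. n8.pre = false  [terminal]
8. n5.lim = -8  [-8]
9. n5.key = -2  [-2]
10. n4.off = 0  [E.ok + B.key - 24]
11. n4.lab = false  [B.lim > -8]
12. n3.depth = 19  [E.off + 19]
13. n2.lim = 21  [A.depth * -1 + 40]
14. n2.key = 4  [4]
15. n9.ok = 22  [B.lim + 1]
16. n9.tag = -5  [B.lim * -1 + 16]
17. n10.lim = -8  [E.ok - 30]
18. n10.pre = false  [E.tag > -5]
19. n11.mk = "yr"  ["yr"]
20. n12.sig = false  [terminal]
21. n13.mk = "y"  [if a.sig then A₀.mk else "y"]
22. n14.live = 29  [terminal]
23. n13.depth = 25  [d.live - 4]
24. n11.depth = -1  [-1]
25. n16.ok = 23  [23]
26. n16.tag = 28  [28]
27. n17.live = -6  [terminal]
28. n18.sig = false  [terminal]
29. n16.off = 0  [(if a.sig then d.live else E.ok) - 23]
30. n16.lab = false  [a.sig == true]
31. n19.ok = 9  [E₀.off + 9]
32. n19.tag = 14  [14]
33. n20.live = 14  [terminal]
34. n19.off = -9  [E.tag + d.live - 37]
35. n19.lab = false  [false]
36. n21.sig = true  [terminal]
37. n15.val = false  [E₀.off > 0]
38. n15.depth = false  [false]
39. n10.live = 25  [C.lim + 33]
40. n10.lab = 22  [C.lim + A.depth + 31]
41. n22.sig = false  [terminal]
42. n23.lim = 24  [C₀.lab + C₀.live - 23]
43. n23.pre = true  [true]
44. n24.sig = false  [C.lim > 24]
45. n24.env = "un"  ["un"]
46. n24.lab = 12  [12]
47. n25.sig = false  [terminal]
48. n24.fin = "mp"  ["mp"]
49. n23.live = -1  [C.lim * 2 - 49]
50. n23.lab = -4  [-4]
51. n9.off = 25  [25]
52. n9.lab = false  [a.sig == true]
53. n0.val = false  [E.lab == true]
54. n0.depth = true  [b.pre == false]

24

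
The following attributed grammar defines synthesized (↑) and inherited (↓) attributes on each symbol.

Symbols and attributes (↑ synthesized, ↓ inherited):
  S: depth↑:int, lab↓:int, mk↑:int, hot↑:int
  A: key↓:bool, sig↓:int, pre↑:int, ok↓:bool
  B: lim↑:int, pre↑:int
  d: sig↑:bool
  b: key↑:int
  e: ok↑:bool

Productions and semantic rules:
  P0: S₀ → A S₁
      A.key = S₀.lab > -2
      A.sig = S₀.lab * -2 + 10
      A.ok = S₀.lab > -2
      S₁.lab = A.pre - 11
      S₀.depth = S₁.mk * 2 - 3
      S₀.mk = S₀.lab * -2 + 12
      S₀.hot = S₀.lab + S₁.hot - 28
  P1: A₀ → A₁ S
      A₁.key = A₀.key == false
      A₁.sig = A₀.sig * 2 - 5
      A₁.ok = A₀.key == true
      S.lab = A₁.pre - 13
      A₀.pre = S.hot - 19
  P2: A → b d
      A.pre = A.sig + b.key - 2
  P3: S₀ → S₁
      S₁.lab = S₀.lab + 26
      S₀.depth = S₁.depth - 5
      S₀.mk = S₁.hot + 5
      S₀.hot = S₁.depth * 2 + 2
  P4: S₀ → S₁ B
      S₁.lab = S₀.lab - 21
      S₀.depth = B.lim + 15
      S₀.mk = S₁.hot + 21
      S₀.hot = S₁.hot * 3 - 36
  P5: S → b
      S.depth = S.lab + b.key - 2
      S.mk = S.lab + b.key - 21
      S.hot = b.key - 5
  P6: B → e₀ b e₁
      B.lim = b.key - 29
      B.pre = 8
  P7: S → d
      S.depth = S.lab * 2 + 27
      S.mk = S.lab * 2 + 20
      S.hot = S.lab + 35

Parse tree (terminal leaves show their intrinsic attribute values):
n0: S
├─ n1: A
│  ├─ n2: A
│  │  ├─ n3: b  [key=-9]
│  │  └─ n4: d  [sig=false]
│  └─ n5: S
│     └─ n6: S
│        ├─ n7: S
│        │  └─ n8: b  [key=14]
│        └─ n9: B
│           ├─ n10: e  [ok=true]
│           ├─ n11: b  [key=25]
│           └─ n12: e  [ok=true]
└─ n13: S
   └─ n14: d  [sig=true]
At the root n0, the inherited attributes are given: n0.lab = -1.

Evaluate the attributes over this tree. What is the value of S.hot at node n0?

0

1. n0.lab = -1  [given at root]
2. n1.key = true  [S₀.lab > -2]
3. n1.sig = 12  [S₀.lab * -2 + 10]
4. n1.ok = true  [S₀.lab > -2]
5. n2.key = false  [A₀.key == false]
6. n2.sig = 19  [A₀.sig * 2 - 5]
7. n2.ok = true  [A₀.key == true]
8. n3.key = -9  [terminal]
9. n4.sig = false  [terminal]
10. n2.pre = 8  [A.sig + b.key - 2]
11. n5.lab = -5  [A₁.pre - 13]
12. n6.lab = 21  [S₀.lab + 26]
13. n7.lab = 0  [S₀.lab - 21]
14. n8.key = 14  [terminal]
15. n7.depth = 12  [S.lab + b.key - 2]
16. n7.mk = -7  [S.lab + b.key - 21]
17. n7.hot = 9  [b.key - 5]
18. n10.ok = true  [terminal]
19. n11.key = 25  [terminal]
20. n12.ok = true  [terminal]
21. n9.lim = -4  [b.key - 29]
22. n9.pre = 8  [8]
23. n6.depth = 11  [B.lim + 15]
24. n6.mk = 30  [S₁.hot + 21]
25. n6.hot = -9  [S₁.hot * 3 - 36]
26. n5.depth = 6  [S₁.depth - 5]
27. n5.mk = -4  [S₁.hot + 5]
28. n5.hot = 24  [S₁.depth * 2 + 2]
29. n1.pre = 5  [S.hot - 19]
30. n13.lab = -6  [A.pre - 11]
31. n14.sig = true  [terminal]
32. n13.depth = 15  [S.lab * 2 + 27]
33. n13.mk = 8  [S.lab * 2 + 20]
34. n13.hot = 29  [S.lab + 35]
35. n0.depth = 13  [S₁.mk * 2 - 3]
36. n0.mk = 14  [S₀.lab * -2 + 12]
37. n0.hot = 0  [S₀.lab + S₁.hot - 28]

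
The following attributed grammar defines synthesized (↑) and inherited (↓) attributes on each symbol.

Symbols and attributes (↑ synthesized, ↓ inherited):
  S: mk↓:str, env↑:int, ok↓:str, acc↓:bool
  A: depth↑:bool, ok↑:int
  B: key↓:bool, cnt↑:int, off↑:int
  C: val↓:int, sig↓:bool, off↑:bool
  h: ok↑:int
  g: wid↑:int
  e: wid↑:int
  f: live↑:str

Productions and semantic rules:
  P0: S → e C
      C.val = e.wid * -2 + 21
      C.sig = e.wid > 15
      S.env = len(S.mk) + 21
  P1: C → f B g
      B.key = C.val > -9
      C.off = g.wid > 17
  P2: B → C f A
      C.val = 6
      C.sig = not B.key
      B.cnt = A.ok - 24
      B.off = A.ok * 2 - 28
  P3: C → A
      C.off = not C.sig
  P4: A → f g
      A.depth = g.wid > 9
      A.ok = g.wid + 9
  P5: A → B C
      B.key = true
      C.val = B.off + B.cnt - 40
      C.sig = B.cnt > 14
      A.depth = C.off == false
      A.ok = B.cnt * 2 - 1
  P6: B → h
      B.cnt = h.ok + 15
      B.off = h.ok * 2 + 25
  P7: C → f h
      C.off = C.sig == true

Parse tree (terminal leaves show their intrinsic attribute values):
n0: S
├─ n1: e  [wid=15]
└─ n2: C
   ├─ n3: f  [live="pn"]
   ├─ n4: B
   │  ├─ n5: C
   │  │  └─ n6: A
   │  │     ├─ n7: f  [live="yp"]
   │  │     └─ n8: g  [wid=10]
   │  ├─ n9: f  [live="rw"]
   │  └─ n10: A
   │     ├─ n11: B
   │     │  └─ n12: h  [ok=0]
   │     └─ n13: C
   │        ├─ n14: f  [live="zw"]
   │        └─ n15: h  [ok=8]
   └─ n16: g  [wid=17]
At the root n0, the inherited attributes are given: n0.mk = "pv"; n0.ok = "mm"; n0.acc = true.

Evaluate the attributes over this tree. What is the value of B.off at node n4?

30

1. n0.mk = "pv"  [given at root]
2. n0.ok = "mm"  [given at root]
3. n0.acc = true  [given at root]
4. n1.wid = 15  [terminal]
5. n2.val = -9  [e.wid * -2 + 21]
6. n2.sig = false  [e.wid > 15]
7. n3.live = "pn"  [terminal]
8. n4.key = false  [C.val > -9]
9. n5.val = 6  [6]
10. n5.sig = true  [not B.key]
11. n7.live = "yp"  [terminal]
12. n8.wid = 10  [terminal]
13. n6.depth = true  [g.wid > 9]
14. n6.ok = 19  [g.wid + 9]
15. n5.off = false  [not C.sig]
16. n9.live = "rw"  [terminal]
17. n11.key = true  [true]
18. n12.ok = 0  [terminal]
19. n11.cnt = 15  [h.ok + 15]
20. n11.off = 25  [h.ok * 2 + 25]
21. n13.val = 0  [B.off + B.cnt - 40]
22. n13.sig = true  [B.cnt > 14]
23. n14.live = "zw"  [terminal]
24. n15.ok = 8  [terminal]
25. n13.off = true  [C.sig == true]
26. n10.depth = false  [C.off == false]
27. n10.ok = 29  [B.cnt * 2 - 1]
28. n4.cnt = 5  [A.ok - 24]
29. n4.off = 30  [A.ok * 2 - 28]
30. n16.wid = 17  [terminal]
31. n2.off = false  [g.wid > 17]
32. n0.env = 23  [len(S.mk) + 21]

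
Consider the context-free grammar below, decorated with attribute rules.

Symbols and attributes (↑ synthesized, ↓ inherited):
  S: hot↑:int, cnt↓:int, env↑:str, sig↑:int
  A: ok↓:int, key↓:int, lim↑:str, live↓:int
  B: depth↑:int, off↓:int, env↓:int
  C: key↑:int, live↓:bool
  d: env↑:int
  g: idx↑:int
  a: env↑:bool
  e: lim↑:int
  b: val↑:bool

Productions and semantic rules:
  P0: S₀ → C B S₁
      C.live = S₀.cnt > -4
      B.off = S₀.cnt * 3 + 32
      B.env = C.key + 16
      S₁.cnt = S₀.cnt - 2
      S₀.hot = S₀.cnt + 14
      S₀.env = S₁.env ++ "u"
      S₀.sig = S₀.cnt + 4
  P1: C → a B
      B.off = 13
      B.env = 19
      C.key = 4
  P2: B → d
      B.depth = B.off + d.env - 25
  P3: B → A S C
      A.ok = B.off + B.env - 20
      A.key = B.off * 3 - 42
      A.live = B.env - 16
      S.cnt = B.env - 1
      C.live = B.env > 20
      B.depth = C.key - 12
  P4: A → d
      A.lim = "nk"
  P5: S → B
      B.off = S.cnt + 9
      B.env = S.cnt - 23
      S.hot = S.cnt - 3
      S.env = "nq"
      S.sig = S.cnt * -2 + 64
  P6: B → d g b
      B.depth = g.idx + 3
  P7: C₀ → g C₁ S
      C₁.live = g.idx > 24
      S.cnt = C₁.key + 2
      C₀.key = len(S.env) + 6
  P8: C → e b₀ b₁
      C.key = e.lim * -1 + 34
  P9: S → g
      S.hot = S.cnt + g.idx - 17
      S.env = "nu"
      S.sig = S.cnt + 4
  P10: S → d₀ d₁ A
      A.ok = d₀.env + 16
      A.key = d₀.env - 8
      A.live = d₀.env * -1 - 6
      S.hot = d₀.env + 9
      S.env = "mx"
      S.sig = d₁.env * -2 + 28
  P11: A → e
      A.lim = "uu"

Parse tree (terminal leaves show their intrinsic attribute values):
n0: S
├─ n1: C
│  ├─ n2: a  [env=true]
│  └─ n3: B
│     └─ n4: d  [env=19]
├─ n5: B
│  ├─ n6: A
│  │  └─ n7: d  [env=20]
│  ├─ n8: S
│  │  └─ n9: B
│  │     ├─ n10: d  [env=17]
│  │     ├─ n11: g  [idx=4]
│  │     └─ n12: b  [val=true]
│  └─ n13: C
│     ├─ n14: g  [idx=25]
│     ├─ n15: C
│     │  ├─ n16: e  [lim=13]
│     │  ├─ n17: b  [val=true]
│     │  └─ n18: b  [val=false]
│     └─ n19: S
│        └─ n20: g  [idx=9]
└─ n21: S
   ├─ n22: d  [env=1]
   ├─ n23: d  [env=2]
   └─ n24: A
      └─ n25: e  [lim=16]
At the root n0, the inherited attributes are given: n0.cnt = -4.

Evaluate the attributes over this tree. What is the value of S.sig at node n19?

1. n0.cnt = -4  [given at root]
2. n1.live = false  [S₀.cnt > -4]
3. n2.env = true  [terminal]
4. n3.off = 13  [13]
5. n3.env = 19  [19]
6. n4.env = 19  [terminal]
7. n3.depth = 7  [B.off + d.env - 25]
8. n1.key = 4  [4]
9. n5.off = 20  [S₀.cnt * 3 + 32]
10. n5.env = 20  [C.key + 16]
11. n6.ok = 20  [B.off + B.env - 20]
12. n6.key = 18  [B.off * 3 - 42]
13. n6.live = 4  [B.env - 16]
14. n7.env = 20  [terminal]
15. n6.lim = "nk"  ["nk"]
16. n8.cnt = 19  [B.env - 1]
17. n9.off = 28  [S.cnt + 9]
18. n9.env = -4  [S.cnt - 23]
19. n10.env = 17  [terminal]
20. n11.idx = 4  [terminal]
21. n12.val = true  [terminal]
22. n9.depth = 7  [g.idx + 3]
23. n8.hot = 16  [S.cnt - 3]
24. n8.env = "nq"  ["nq"]
25. n8.sig = 26  [S.cnt * -2 + 64]
26. n13.live = false  [B.env > 20]
27. n14.idx = 25  [terminal]
28. n15.live = true  [g.idx > 24]
29. n16.lim = 13  [terminal]
30. n17.val = true  [terminal]
31. n18.val = false  [terminal]
32. n15.key = 21  [e.lim * -1 + 34]
33. n19.cnt = 23  [C₁.key + 2]
34. n20.idx = 9  [terminal]
35. n19.hot = 15  [S.cnt + g.idx - 17]
36. n19.env = "nu"  ["nu"]
37. n19.sig = 27  [S.cnt + 4]
38. n13.key = 8  [len(S.env) + 6]
39. n5.depth = -4  [C.key - 12]
40. n21.cnt = -6  [S₀.cnt - 2]
41. n22.env = 1  [terminal]
42. n23.env = 2  [terminal]
43. n24.ok = 17  [d₀.env + 16]
44. n24.key = -7  [d₀.env - 8]
45. n24.live = -7  [d₀.env * -1 - 6]
46. n25.lim = 16  [terminal]
47. n24.lim = "uu"  ["uu"]
48. n21.hot = 10  [d₀.env + 9]
49. n21.env = "mx"  ["mx"]
50. n21.sig = 24  [d₁.env * -2 + 28]
51. n0.hot = 10  [S₀.cnt + 14]
52. n0.env = "mxu"  [S₁.env ++ "u"]
53. n0.sig = 0  [S₀.cnt + 4]

27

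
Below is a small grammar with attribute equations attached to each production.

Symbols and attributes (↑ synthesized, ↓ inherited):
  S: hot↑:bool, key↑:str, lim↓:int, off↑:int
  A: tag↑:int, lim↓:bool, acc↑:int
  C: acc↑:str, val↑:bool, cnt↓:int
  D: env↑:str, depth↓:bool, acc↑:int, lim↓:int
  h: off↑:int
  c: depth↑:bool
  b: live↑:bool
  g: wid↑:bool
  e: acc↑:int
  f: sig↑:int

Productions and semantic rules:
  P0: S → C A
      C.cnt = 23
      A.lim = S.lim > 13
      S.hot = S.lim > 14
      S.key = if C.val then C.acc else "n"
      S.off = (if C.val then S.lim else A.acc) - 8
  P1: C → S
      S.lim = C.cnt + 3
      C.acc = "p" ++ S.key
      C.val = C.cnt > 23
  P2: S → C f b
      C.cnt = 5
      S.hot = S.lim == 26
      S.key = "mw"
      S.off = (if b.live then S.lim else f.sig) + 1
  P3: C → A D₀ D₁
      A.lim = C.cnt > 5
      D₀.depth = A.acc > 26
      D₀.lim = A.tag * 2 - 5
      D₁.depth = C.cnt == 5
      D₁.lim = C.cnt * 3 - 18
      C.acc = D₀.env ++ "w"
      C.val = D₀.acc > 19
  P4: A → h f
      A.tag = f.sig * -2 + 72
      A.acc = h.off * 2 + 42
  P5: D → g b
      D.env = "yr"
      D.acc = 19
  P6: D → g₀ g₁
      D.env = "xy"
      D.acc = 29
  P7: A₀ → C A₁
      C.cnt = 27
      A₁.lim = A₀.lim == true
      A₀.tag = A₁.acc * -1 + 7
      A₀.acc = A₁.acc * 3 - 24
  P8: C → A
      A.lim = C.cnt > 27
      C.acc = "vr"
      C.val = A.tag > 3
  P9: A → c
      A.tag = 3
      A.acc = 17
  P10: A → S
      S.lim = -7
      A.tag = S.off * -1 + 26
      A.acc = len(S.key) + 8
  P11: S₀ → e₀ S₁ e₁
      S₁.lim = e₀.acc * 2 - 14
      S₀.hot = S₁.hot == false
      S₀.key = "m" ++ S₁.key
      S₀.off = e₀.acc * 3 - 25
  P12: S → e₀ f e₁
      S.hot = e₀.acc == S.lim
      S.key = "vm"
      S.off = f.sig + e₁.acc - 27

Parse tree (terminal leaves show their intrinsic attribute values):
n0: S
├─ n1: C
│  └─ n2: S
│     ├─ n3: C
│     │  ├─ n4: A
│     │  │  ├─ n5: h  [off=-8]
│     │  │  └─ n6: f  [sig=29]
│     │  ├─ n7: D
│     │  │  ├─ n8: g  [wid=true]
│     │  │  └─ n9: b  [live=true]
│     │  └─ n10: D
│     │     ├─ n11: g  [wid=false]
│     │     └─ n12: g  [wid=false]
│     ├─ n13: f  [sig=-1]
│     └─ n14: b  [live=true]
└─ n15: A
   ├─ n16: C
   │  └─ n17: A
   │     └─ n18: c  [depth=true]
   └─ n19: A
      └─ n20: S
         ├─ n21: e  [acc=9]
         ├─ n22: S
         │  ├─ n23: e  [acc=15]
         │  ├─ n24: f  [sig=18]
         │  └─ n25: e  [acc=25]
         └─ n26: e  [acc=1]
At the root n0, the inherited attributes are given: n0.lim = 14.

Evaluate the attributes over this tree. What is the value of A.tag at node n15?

-4

1. n0.lim = 14  [given at root]
2. n1.cnt = 23  [23]
3. n2.lim = 26  [C.cnt + 3]
4. n3.cnt = 5  [5]
5. n4.lim = false  [C.cnt > 5]
6. n5.off = -8  [terminal]
7. n6.sig = 29  [terminal]
8. n4.tag = 14  [f.sig * -2 + 72]
9. n4.acc = 26  [h.off * 2 + 42]
10. n7.depth = false  [A.acc > 26]
11. n7.lim = 23  [A.tag * 2 - 5]
12. n8.wid = true  [terminal]
13. n9.live = true  [terminal]
14. n7.env = "yr"  ["yr"]
15. n7.acc = 19  [19]
16. n10.depth = true  [C.cnt == 5]
17. n10.lim = -3  [C.cnt * 3 - 18]
18. n11.wid = false  [terminal]
19. n12.wid = false  [terminal]
20. n10.env = "xy"  ["xy"]
21. n10.acc = 29  [29]
22. n3.acc = "yrw"  [D₀.env ++ "w"]
23. n3.val = false  [D₀.acc > 19]
24. n13.sig = -1  [terminal]
25. n14.live = true  [terminal]
26. n2.hot = true  [S.lim == 26]
27. n2.key = "mw"  ["mw"]
28. n2.off = 27  [(if b.live then S.lim else f.sig) + 1]
29. n1.acc = "pmw"  ["p" ++ S.key]
30. n1.val = false  [C.cnt > 23]
31. n15.lim = true  [S.lim > 13]
32. n16.cnt = 27  [27]
33. n17.lim = false  [C.cnt > 27]
34. n18.depth = true  [terminal]
35. n17.tag = 3  [3]
36. n17.acc = 17  [17]
37. n16.acc = "vr"  ["vr"]
38. n16.val = false  [A.tag > 3]
39. n19.lim = true  [A₀.lim == true]
40. n20.lim = -7  [-7]
41. n21.acc = 9  [terminal]
42. n22.lim = 4  [e₀.acc * 2 - 14]
43. n23.acc = 15  [terminal]
44. n24.sig = 18  [terminal]
45. n25.acc = 25  [terminal]
46. n22.hot = false  [e₀.acc == S.lim]
47. n22.key = "vm"  ["vm"]
48. n22.off = 16  [f.sig + e₁.acc - 27]
49. n26.acc = 1  [terminal]
50. n20.hot = true  [S₁.hot == false]
51. n20.key = "mvm"  ["m" ++ S₁.key]
52. n20.off = 2  [e₀.acc * 3 - 25]
53. n19.tag = 24  [S.off * -1 + 26]
54. n19.acc = 11  [len(S.key) + 8]
55. n15.tag = -4  [A₁.acc * -1 + 7]
56. n15.acc = 9  [A₁.acc * 3 - 24]
57. n0.hot = false  [S.lim > 14]
58. n0.key = "n"  [if C.val then C.acc else "n"]
59. n0.off = 1  [(if C.val then S.lim else A.acc) - 8]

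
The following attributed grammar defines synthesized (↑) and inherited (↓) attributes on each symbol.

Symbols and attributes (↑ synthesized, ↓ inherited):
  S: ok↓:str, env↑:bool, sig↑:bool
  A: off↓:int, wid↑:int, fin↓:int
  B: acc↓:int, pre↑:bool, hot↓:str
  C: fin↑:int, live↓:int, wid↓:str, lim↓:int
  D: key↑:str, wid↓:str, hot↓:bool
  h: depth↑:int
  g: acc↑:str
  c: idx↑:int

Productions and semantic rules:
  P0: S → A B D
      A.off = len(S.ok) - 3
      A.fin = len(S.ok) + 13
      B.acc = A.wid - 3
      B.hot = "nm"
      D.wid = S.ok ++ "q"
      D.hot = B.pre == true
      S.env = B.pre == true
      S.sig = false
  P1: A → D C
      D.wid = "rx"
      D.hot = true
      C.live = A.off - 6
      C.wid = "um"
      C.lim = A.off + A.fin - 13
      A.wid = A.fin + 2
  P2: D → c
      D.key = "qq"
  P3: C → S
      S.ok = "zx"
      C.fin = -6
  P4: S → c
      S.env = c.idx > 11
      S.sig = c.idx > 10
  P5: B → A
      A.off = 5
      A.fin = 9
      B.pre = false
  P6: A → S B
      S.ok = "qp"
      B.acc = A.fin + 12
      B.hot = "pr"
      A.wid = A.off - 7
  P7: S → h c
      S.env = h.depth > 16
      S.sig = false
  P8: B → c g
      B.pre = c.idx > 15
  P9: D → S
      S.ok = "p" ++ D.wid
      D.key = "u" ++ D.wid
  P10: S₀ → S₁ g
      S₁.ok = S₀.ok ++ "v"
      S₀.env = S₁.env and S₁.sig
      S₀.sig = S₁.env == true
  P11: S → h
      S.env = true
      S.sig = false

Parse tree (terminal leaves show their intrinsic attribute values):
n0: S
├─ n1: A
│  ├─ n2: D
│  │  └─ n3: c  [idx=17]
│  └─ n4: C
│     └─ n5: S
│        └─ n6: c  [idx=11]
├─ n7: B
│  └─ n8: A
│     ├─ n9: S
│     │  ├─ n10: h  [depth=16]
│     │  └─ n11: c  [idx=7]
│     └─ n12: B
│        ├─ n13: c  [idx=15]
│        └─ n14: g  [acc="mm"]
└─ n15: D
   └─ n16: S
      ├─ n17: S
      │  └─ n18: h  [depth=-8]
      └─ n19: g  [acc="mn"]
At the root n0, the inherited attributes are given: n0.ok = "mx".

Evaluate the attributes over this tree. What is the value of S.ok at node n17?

1. n0.ok = "mx"  [given at root]
2. n1.off = -1  [len(S.ok) - 3]
3. n1.fin = 15  [len(S.ok) + 13]
4. n2.wid = "rx"  ["rx"]
5. n2.hot = true  [true]
6. n3.idx = 17  [terminal]
7. n2.key = "qq"  ["qq"]
8. n4.live = -7  [A.off - 6]
9. n4.wid = "um"  ["um"]
10. n4.lim = 1  [A.off + A.fin - 13]
11. n5.ok = "zx"  ["zx"]
12. n6.idx = 11  [terminal]
13. n5.env = false  [c.idx > 11]
14. n5.sig = true  [c.idx > 10]
15. n4.fin = -6  [-6]
16. n1.wid = 17  [A.fin + 2]
17. n7.acc = 14  [A.wid - 3]
18. n7.hot = "nm"  ["nm"]
19. n8.off = 5  [5]
20. n8.fin = 9  [9]
21. n9.ok = "qp"  ["qp"]
22. n10.depth = 16  [terminal]
23. n11.idx = 7  [terminal]
24. n9.env = false  [h.depth > 16]
25. n9.sig = false  [false]
26. n12.acc = 21  [A.fin + 12]
27. n12.hot = "pr"  ["pr"]
28. n13.idx = 15  [terminal]
29. n14.acc = "mm"  [terminal]
30. n12.pre = false  [c.idx > 15]
31. n8.wid = -2  [A.off - 7]
32. n7.pre = false  [false]
33. n15.wid = "mxq"  [S.ok ++ "q"]
34. n15.hot = false  [B.pre == true]
35. n16.ok = "pmxq"  ["p" ++ D.wid]
36. n17.ok = "pmxqv"  [S₀.ok ++ "v"]
37. n18.depth = -8  [terminal]
38. n17.env = true  [true]
39. n17.sig = false  [false]
40. n19.acc = "mn"  [terminal]
41. n16.env = false  [S₁.env and S₁.sig]
42. n16.sig = true  [S₁.env == true]
43. n15.key = "umxq"  ["u" ++ D.wid]
44. n0.env = false  [B.pre == true]
45. n0.sig = false  [false]

"pmxqv"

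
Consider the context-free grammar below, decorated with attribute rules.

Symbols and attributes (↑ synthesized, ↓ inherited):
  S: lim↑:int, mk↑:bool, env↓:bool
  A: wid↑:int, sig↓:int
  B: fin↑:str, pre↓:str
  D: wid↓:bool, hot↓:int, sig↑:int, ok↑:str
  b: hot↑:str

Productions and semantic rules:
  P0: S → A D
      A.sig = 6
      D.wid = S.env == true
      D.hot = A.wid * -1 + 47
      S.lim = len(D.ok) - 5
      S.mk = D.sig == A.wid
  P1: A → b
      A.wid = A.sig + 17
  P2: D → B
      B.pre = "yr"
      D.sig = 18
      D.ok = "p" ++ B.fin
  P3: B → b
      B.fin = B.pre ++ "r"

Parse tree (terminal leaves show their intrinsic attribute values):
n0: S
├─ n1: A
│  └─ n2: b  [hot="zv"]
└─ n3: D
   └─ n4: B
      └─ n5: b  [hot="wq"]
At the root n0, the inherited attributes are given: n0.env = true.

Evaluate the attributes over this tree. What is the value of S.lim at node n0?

-1

1. n0.env = true  [given at root]
2. n1.sig = 6  [6]
3. n2.hot = "zv"  [terminal]
4. n1.wid = 23  [A.sig + 17]
5. n3.wid = true  [S.env == true]
6. n3.hot = 24  [A.wid * -1 + 47]
7. n4.pre = "yr"  ["yr"]
8. n5.hot = "wq"  [terminal]
9. n4.fin = "yrr"  [B.pre ++ "r"]
10. n3.sig = 18  [18]
11. n3.ok = "pyrr"  ["p" ++ B.fin]
12. n0.lim = -1  [len(D.ok) - 5]
13. n0.mk = false  [D.sig == A.wid]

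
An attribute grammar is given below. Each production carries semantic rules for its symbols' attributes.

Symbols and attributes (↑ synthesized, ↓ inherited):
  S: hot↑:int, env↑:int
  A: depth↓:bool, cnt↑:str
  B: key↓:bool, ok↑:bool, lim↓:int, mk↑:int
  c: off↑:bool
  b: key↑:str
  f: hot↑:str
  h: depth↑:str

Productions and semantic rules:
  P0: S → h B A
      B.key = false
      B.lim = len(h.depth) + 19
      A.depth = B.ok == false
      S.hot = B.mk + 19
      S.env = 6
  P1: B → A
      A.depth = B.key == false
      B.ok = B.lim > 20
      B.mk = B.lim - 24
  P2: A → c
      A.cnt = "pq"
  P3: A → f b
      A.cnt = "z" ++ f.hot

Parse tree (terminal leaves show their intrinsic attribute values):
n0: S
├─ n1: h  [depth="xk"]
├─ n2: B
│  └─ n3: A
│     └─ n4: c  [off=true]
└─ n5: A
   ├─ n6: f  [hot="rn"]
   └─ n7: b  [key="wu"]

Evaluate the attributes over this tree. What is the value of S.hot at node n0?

16

1. n1.depth = "xk"  [terminal]
2. n2.key = false  [false]
3. n2.lim = 21  [len(h.depth) + 19]
4. n3.depth = true  [B.key == false]
5. n4.off = true  [terminal]
6. n3.cnt = "pq"  ["pq"]
7. n2.ok = true  [B.lim > 20]
8. n2.mk = -3  [B.lim - 24]
9. n5.depth = false  [B.ok == false]
10. n6.hot = "rn"  [terminal]
11. n7.key = "wu"  [terminal]
12. n5.cnt = "zrn"  ["z" ++ f.hot]
13. n0.hot = 16  [B.mk + 19]
14. n0.env = 6  [6]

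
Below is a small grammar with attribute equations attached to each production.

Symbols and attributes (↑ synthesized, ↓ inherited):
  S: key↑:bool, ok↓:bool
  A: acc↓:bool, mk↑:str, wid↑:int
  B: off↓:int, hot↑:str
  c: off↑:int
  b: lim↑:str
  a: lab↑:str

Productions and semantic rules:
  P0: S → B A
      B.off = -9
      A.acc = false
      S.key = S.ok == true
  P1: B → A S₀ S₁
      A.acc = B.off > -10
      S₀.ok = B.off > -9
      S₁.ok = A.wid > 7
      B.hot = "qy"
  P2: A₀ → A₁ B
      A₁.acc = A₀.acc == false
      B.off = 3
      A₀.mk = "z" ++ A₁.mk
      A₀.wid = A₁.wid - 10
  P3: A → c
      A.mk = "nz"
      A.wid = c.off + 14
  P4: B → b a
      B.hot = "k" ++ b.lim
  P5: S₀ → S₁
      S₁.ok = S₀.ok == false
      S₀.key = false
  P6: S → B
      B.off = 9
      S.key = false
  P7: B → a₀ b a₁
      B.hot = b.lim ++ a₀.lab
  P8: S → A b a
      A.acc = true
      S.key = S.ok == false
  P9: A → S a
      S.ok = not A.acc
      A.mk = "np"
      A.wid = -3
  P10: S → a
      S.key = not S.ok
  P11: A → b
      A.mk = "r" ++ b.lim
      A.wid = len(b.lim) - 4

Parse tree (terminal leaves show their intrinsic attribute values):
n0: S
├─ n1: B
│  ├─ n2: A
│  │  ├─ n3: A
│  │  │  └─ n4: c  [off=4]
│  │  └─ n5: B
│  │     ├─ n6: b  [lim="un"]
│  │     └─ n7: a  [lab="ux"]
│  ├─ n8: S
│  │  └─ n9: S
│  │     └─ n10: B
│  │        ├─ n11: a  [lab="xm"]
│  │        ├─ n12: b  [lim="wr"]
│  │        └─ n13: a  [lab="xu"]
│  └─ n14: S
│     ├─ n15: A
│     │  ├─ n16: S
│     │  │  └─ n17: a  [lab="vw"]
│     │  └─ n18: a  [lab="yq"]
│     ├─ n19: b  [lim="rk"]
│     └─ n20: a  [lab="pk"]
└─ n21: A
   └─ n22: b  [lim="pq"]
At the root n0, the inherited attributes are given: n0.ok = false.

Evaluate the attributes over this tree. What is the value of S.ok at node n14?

true

1. n0.ok = false  [given at root]
2. n1.off = -9  [-9]
3. n2.acc = true  [B.off > -10]
4. n3.acc = false  [A₀.acc == false]
5. n4.off = 4  [terminal]
6. n3.mk = "nz"  ["nz"]
7. n3.wid = 18  [c.off + 14]
8. n5.off = 3  [3]
9. n6.lim = "un"  [terminal]
10. n7.lab = "ux"  [terminal]
11. n5.hot = "kun"  ["k" ++ b.lim]
12. n2.mk = "znz"  ["z" ++ A₁.mk]
13. n2.wid = 8  [A₁.wid - 10]
14. n8.ok = false  [B.off > -9]
15. n9.ok = true  [S₀.ok == false]
16. n10.off = 9  [9]
17. n11.lab = "xm"  [terminal]
18. n12.lim = "wr"  [terminal]
19. n13.lab = "xu"  [terminal]
20. n10.hot = "wrxm"  [b.lim ++ a₀.lab]
21. n9.key = false  [false]
22. n8.key = false  [false]
23. n14.ok = true  [A.wid > 7]
24. n15.acc = true  [true]
25. n16.ok = false  [not A.acc]
26. n17.lab = "vw"  [terminal]
27. n16.key = true  [not S.ok]
28. n18.lab = "yq"  [terminal]
29. n15.mk = "np"  ["np"]
30. n15.wid = -3  [-3]
31. n19.lim = "rk"  [terminal]
32. n20.lab = "pk"  [terminal]
33. n14.key = false  [S.ok == false]
34. n1.hot = "qy"  ["qy"]
35. n21.acc = false  [false]
36. n22.lim = "pq"  [terminal]
37. n21.mk = "rpq"  ["r" ++ b.lim]
38. n21.wid = -2  [len(b.lim) - 4]
39. n0.key = false  [S.ok == true]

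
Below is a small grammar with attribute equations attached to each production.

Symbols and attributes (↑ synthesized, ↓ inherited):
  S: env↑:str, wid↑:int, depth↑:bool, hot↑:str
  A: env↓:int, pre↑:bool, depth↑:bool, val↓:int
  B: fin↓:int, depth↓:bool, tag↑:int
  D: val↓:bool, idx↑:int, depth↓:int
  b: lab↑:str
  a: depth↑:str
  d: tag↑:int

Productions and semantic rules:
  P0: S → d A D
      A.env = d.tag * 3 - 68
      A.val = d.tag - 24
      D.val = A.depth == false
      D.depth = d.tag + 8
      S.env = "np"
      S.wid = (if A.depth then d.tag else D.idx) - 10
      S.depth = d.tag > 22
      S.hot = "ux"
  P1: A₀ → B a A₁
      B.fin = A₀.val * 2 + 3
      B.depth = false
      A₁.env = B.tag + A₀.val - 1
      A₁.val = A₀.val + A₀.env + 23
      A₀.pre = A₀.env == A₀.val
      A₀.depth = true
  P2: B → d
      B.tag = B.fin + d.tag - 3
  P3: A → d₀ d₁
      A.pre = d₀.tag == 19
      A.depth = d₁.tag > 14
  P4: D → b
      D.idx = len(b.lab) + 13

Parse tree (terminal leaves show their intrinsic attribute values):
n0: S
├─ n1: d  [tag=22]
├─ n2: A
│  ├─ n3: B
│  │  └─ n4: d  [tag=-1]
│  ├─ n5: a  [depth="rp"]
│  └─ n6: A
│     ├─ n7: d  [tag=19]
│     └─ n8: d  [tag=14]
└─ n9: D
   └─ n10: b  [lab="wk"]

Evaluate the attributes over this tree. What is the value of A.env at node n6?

1. n1.tag = 22  [terminal]
2. n2.env = -2  [d.tag * 3 - 68]
3. n2.val = -2  [d.tag - 24]
4. n3.fin = -1  [A₀.val * 2 + 3]
5. n3.depth = false  [false]
6. n4.tag = -1  [terminal]
7. n3.tag = -5  [B.fin + d.tag - 3]
8. n5.depth = "rp"  [terminal]
9. n6.env = -8  [B.tag + A₀.val - 1]
10. n6.val = 19  [A₀.val + A₀.env + 23]
11. n7.tag = 19  [terminal]
12. n8.tag = 14  [terminal]
13. n6.pre = true  [d₀.tag == 19]
14. n6.depth = false  [d₁.tag > 14]
15. n2.pre = true  [A₀.env == A₀.val]
16. n2.depth = true  [true]
17. n9.val = false  [A.depth == false]
18. n9.depth = 30  [d.tag + 8]
19. n10.lab = "wk"  [terminal]
20. n9.idx = 15  [len(b.lab) + 13]
21. n0.env = "np"  ["np"]
22. n0.wid = 12  [(if A.depth then d.tag else D.idx) - 10]
23. n0.depth = false  [d.tag > 22]
24. n0.hot = "ux"  ["ux"]

-8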